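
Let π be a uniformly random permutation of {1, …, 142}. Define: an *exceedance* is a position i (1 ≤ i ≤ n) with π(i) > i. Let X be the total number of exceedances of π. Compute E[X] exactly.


Write X = Σ_{i=1}^{142} X_i, where X_i = 1_{π(i) > i}.
For each fixed i, π(i) is uniform over {1, …, 142} (marginal of a uniform permutation), so P[π(i) > i] = (n − i)/n. Summing: Σ_{i=1}^{142} (n − i)/n = (0 + 1 + … + 141)/142 = 142(142 − 1)/(2·142) = (142 − 1)/2.
Hence E[X] = Σ_{i=1}^{142} (142 − i)/142 = 141/2 ≈ 70.500000.

E[X] = 141/2 = 70.500000.


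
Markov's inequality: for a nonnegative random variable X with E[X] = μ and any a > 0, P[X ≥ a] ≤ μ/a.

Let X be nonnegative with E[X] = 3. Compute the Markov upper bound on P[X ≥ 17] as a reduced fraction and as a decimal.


μ = E[X] = 3, a = 17.
Markov: P[X ≥ 17] ≤ μ/a = (3)/17 = 3/17.
Numerically: ≈ 0.176471.
(Since a = 17 > μ = 3.000000, the bound 3/17 is < 1 and informative.)

P[X ≥ 17] ≤ 3/17 ≈ 0.176471.


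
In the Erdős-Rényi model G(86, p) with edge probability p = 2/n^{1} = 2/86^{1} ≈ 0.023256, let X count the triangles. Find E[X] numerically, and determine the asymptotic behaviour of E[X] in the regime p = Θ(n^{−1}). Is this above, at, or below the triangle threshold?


Number of potential triangles: C(86, 3) = 102340.
Each occurs with probability p³ ≈ (0.023256)³ ≈ 1.2577509e-05.
By linearity: E[X] = C(86, 3)·p³ ≈ 102340 · 1.2577509e-05 ≈ 1.28718.
Here α = 1, so p = 2/n is exactly at the triangle threshold p ~ 1/n. Asymptotically E[X] → c³/6 = 2³/6 = 4/3 ≈ 1.33333, a bounded constant. In this regime the triangle count is asymptotically Poisson(c³/6).

E[X] ≈ 1.28718; in regime p = Θ(1/n^{1}) E[X] stays bounded (at the triangle threshold p ~ 1/n).


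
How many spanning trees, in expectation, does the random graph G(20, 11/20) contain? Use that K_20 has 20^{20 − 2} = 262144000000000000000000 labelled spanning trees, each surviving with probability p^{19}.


K_20 has 20^{20 − 2} = 262144000000000000000000 labelled spanning trees.
For each such spanning tree H, let X_H = 1 if all 19 edges of H are present in G. Then P[X_H = 1] = p^{19} = (11/20)^{19} = 61159090448414546291/5242880000000000000000000.
By linearity of expectation: E[X] = Σ_H E[X_H] = 262144000000000000000000 · p^{19} = 262144000000000000000000 · 61159090448414546291/5242880000000000000000000 = 61159090448414546291/20.
Numerically: E[X] ≈ 3.05795e+18.

E[X] = 262144000000000000000000 · (11/20)^{19} = 61159090448414546291/20 ≈ 3.05795e+18.


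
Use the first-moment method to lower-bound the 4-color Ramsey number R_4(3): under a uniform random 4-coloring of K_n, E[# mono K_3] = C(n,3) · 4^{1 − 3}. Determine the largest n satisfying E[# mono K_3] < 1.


We need C(n, 3) · 4^{1 − 3} < 1, i.e. C(n, 3) < 4^{3 − 1} = 16.
Check values of n near the boundary:
  n = 3: C(3, 3) = 1; 1 < 16? YES
  n = 4: C(4, 3) = 4; 4 < 16? YES
  n = 5: C(5, 3) = 10; 10 < 16? YES
  n = 6: C(6, 3) = 20; 20 < 16? NO
The largest n with C(n, 3) < 16 is n = 5 (where E[X] = 5/8 ≈ 0.625). Hence R_4(3) > 5, i.e. R_4(3) ≥ 6.

Largest n = 5; hence R_4(3) > 5.


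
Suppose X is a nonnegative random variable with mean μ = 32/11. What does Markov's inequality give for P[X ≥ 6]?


μ = E[X] = 32/11, a = 6.
Markov: P[X ≥ 6] ≤ μ/a = (32/11)/6 = 16/33.
Numerically: ≈ 0.484848.
(Since a = 6 > μ = 2.909091, the bound 16/33 is < 1 and informative.)

P[X ≥ 6] ≤ 16/33 ≈ 0.484848.


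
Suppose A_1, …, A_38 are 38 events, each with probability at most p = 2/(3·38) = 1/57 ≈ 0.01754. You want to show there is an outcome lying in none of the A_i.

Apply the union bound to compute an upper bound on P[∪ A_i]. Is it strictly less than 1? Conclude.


Union bound: P[∪_{i=1}^{38} A_i] ≤ Σ_i P[A_i] ≤ 38·p = 38·(1/57) = 2/3.
Numerically: 2/3 ≈ 0.66667.
Is 2/3 < 1? YES.
Since P[∪ A_i] ≤ 2/3 < 1, the complement has P[∩ A_i^c] ≥ 1 − 2/3 = 1/3 > 0, so some outcome avoids every A_i.

38·p = 2/3 ≈ 0.66667; existence CERTIFIED by the union bound.


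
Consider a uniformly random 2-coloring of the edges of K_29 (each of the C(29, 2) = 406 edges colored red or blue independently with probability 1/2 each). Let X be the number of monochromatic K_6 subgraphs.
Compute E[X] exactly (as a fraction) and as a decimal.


Let X = Σ_S X_S over the C(29, 6) = 475020 subsets S of size 6, where X_S = 1 if the K_6 on S is monochromatic.
For a fixed S, the K_6 on S has C(6, 2) = 15 edges. P[all 15 edges red] = (1/2)^15, and likewise for blue, so P[monochromatic] = 2·(1/2)^15 = 2^{1 − 15} = 1/16384.
By linearity: E[X] = C(29, 6) · 2^{1 − 15} = 475020 · 1/16384 = 118755/4096.
Numerically: E[X] ≈ 28.992920.

E[X] = C(29,6)·2^(1−C(6,2)) = 118755/4096 ≈ 28.992920.


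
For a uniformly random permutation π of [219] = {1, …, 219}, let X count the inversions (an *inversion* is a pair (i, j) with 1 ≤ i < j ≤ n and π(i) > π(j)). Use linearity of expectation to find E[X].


Write X = Σ X_I over the C(219, 2) = 23871 pairs i < j, with X_I the indicator of one inversion.
There are 23871 indicators.
For each fixed pair i < j, the values π(i) and π(j) are two distinct elements of {1, …, 219} in uniformly random order; by symmetry P[π(i) > π(j)] = 1/2.
By linearity: E[X] = 23871 · (1/2) = C(219, 2) · (1/2) = 23871/2 = 23871/2 ≈ 11935.5000.

E[X] = 23871/2 = 11935.5000.


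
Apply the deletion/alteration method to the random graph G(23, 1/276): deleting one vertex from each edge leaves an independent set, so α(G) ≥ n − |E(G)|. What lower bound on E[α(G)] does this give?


E[|E(G)|] = C(23, 2)·p = 253 · (1/276) = 11/12.
E[α(G)] ≥ n − E[|E(G)|] = 23 − 11/12 = 265/12.
Numerically: ≈ 22.083333.
(This is only a lower bound; the true E[α(G)] may be larger.)

E[α(G)] ≥ 265/12 ≈ 22.083333.


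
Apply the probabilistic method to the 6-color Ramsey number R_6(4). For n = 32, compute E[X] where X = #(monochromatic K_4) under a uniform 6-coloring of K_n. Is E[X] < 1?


E[X] = C(32, 4) · 6^{1 − 6} = 35960 · 6^{−5} = 35960/7776.
As a reduced fraction: E[X] = 4495/972 ≈ 4.624486.
Is E[X] < 1? NO.
Since E[X] ≥ 1, the first-moment bound is inconclusive at n = 32; it does NOT by itself certify R_6(4) > 32.

E[X] = 4495/972 ≈ 4.624486; E[X] ≥ 1; first-moment method inconclusive here.


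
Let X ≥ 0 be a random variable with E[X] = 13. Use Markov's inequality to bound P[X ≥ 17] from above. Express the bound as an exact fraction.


μ = E[X] = 13, a = 17.
Markov: P[X ≥ 17] ≤ μ/a = (13)/17 = 13/17.
Numerically: ≈ 0.76471.
(Since a = 17 > μ = 13.00000, the bound 13/17 is < 1 and informative.)

P[X ≥ 17] ≤ 13/17 ≈ 0.76471.


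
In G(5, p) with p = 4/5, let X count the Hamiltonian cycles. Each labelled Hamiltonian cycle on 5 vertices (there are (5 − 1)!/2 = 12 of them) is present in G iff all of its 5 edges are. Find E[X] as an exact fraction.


K_5 has (5 − 1)!/2 = 12 labelled Hamiltonian cycles.
For each such Hamiltonian cycle H, let X_H = 1 if all 5 edges of H are present in G. Then P[X_H = 1] = p^{5} = (4/5)^{5} = 1024/3125.
By linearity of expectation: E[X] = Σ_H E[X_H] = 12 · p^{5} = 12 · 1024/3125 = 12288/3125.
Numerically: E[X] ≈ 3.93216.

E[X] = 12 · (4/5)^{5} = 12288/3125 ≈ 3.93216.


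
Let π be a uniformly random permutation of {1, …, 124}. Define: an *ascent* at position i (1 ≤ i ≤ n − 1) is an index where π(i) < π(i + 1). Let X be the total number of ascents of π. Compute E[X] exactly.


Write X = Σ X_I over i = 1, …, 123, with X_I the indicator of one ascent.
There are 123 indicators.
For each fixed i, the pair (π(i), π(i+1)) is a uniformly random ordered pair of distinct values from {1, …, 124}; by symmetry P[π(i) < π(i+1)] = 1/2.
By linearity: E[X] = 123 · (1/2) = (124 − 1) · (1/2) = 123/2 ≈ 61.500.

E[X] = 123/2 = 61.500.


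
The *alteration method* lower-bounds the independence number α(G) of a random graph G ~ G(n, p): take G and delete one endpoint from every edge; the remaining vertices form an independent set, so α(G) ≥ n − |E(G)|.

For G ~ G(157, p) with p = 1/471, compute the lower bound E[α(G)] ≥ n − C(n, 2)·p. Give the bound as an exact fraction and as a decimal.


E[|E(G)|] = C(157, 2)·p = 12246 · (1/471) = 26.
E[α(G)] ≥ n − E[|E(G)|] = 157 − 26 = 131.
Numerically: ≈ 131.000000.
(This is only a lower bound; the true E[α(G)] may be larger.)

E[α(G)] ≥ 131 ≈ 131.000000.


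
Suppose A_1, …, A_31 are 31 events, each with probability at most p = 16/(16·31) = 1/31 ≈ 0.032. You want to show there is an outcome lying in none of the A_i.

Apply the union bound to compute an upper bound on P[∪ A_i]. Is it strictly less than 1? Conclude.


Union bound: P[∪_{i=1}^{31} A_i] ≤ Σ_i P[A_i] ≤ 31·p = 31·(1/31) = 1.
Numerically: 1 ≈ 1.000.
Is 1 < 1? NO.
Since the bound 1 is ≥ 1, the union bound is uninformative here; it does NOT by itself certify existence.

31·p = 1 ≈ 1.000; existence NOT certified by the union bound.


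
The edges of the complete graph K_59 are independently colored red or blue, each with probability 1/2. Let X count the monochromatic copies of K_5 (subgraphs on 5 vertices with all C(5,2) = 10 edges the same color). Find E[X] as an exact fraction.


Let X = Σ_S X_S over the C(59, 5) = 5006386 subsets S of size 5, where X_S = 1 if the K_5 on S is monochromatic.
For a fixed S, the K_5 on S has C(5, 2) = 10 edges. P[all 10 edges red] = (1/2)^10, and likewise for blue, so P[monochromatic] = 2·(1/2)^10 = 2^{1 − 10} = 1/512.
Summing: E[X] = C(59, 5) · 2^{1 − 10} = 5006386 · 1/512 = 2503193/256.
Numerically: E[X] ≈ 9778.097656.

E[X] = C(59,5)·2^(1−C(5,2)) = 2503193/256 ≈ 9778.097656.


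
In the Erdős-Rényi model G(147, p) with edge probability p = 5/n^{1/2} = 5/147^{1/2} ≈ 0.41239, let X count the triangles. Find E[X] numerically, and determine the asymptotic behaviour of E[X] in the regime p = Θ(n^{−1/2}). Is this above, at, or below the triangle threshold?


Number of potential triangles: C(147, 3) = 518665.
Each occurs with probability p³ ≈ (0.41239)³ ≈ 7.0134872e-02.
By linearity: E[X] = C(147, 3)·p³ ≈ 518665 · 7.0134872e-02 ≈ 36376.50357.
Since α = 1/2 < 1, p = c/n^{1/2} ≫ 1/n is above the triangle threshold p ~ 1/n. Asymptotically E[X] ~ (c³/6)·n^{3(1−α)} = (5³/6)·n^{1.5} → ∞; triangles are abundant w.h.p.

E[X] ≈ 36376.50357; in regime p = Θ(1/n^{1/2}) E[X] diverges (above the triangle threshold p ~ 1/n).


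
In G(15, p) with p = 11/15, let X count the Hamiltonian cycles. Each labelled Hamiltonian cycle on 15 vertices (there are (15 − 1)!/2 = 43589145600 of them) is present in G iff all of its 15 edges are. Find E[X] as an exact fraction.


K_15 has (15 − 1)!/2 = 43589145600 labelled Hamiltonian cycles.
For each such Hamiltonian cycle H, let X_H = 1 if all 15 edges of H are present in G. Then P[X_H = 1] = p^{15} = (11/15)^{15} = 4177248169415651/437893890380859375.
Summing the indicators: E[X] = Σ_H E[X_H] = 43589145600 · p^{15} = 43589145600 · 4177248169415651/437893890380859375 = 29972457393249757754368/72081298828125.
Numerically: E[X] ≈ 4.16e+08.

E[X] = 43589145600 · (11/15)^{15} = 29972457393249757754368/72081298828125 ≈ 4.16e+08.


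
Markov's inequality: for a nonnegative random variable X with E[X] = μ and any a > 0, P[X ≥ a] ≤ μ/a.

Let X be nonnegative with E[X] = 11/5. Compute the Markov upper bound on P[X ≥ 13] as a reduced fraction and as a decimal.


μ = E[X] = 11/5, a = 13.
Markov: P[X ≥ 13] ≤ μ/a = (11/5)/13 = 11/65.
Numerically: ≈ 0.1692.
(Since a = 13 > μ = 2.2000, the bound 11/65 is < 1 and informative.)

P[X ≥ 13] ≤ 11/65 ≈ 0.1692.


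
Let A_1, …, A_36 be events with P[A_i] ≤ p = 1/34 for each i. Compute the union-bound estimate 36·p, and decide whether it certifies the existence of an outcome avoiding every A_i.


Union bound: P[∪_{i=1}^{36} A_i] ≤ Σ_i P[A_i] ≤ 36·p = 36·(1/34) = 18/17.
Numerically: 18/17 ≈ 1.0588235.
Is 18/17 < 1? NO.
Since the bound 18/17 is ≥ 1, the union bound is uninformative here; it does NOT by itself certify existence.

36·p = 18/17 ≈ 1.0588235; existence NOT certified by the union bound.


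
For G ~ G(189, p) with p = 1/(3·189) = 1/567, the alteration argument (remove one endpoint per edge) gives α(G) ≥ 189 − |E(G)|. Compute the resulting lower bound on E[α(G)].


E[|E(G)|] = C(189, 2)·p = 17766 · (1/567) = 94/3.
E[α(G)] ≥ n − E[|E(G)|] = 189 − 94/3 = 473/3.
Numerically: ≈ 157.667.
(This is only a lower bound; the true E[α(G)] may be larger.)

E[α(G)] ≥ 473/3 ≈ 157.667.


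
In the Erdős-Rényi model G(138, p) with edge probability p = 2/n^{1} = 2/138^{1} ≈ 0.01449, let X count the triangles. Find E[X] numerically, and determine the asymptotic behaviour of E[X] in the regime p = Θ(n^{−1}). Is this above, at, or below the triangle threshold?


Number of potential triangles: C(138, 3) = 428536.
Each occurs with probability p³ ≈ (0.01449)³ ≈ 3.044057e-06.
By linearity: E[X] = C(138, 3)·p³ ≈ 428536 · 3.044057e-06 ≈ 1.3045.
Here α = 1, so p = 2/n is exactly at the triangle threshold p ~ 1/n. Asymptotically E[X] → c³/6 = 2³/6 = 4/3 ≈ 1.3333, a bounded constant. In this regime the triangle count is asymptotically Poisson(c³/6).

E[X] ≈ 1.3045; in regime p = Θ(1/n^{1}) E[X] stays bounded (at the triangle threshold p ~ 1/n).


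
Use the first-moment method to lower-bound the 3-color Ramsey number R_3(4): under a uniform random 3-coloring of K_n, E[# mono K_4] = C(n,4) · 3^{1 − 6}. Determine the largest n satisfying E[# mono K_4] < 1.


We need C(n, 4) · 3^{1 − 6} < 1, i.e. C(n, 4) < 3^{6 − 1} = 243.
Check values of n near the boundary:
  n = 8: C(8, 4) = 70; 70 < 243? YES
  n = 9: C(9, 4) = 126; 126 < 243? YES
  n = 10: C(10, 4) = 210; 210 < 243? YES
  n = 11: C(11, 4) = 330; 330 < 243? NO
The largest n with C(n, 4) < 243 is n = 10 (where E[X] = 70/81 ≈ 0.86420). Hence R_3(4) > 10, i.e. R_3(4) ≥ 11.

Largest n = 10; hence R_3(4) > 10.


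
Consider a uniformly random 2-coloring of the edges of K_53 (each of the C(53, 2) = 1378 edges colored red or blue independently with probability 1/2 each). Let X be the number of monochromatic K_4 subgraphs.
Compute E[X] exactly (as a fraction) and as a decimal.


Let X = Σ_S X_S over the C(53, 4) = 292825 subsets S of size 4, where X_S = 1 if the K_4 on S is monochromatic.
For a fixed S, the K_4 on S has C(4, 2) = 6 edges. P[all 6 edges red] = (1/2)^6, and likewise for blue, so P[monochromatic] = 2·(1/2)^6 = 2^{1 − 6} = 1/32.
By linearity: E[X] = C(53, 4) · 2^{1 − 6} = 292825 · 1/32 = 292825/32.
Numerically: E[X] ≈ 9150.78125.

E[X] = C(53,4)·2^(1−C(4,2)) = 292825/32 ≈ 9150.78125.


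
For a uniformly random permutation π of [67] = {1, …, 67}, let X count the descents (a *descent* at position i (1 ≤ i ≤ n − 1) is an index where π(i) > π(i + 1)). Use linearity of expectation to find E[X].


Write X = Σ X_I over i = 1, …, 66, with X_I the indicator of one descent.
There are 66 indicators.
For each fixed i, the pair (π(i), π(i+1)) is a uniformly random ordered pair of distinct values from {1, …, 67}; by symmetry P[π(i) > π(i+1)] = 1/2.
By linearity: E[X] = 66 · (1/2) = (67 − 1) · (1/2) = 33 ≈ 33.000.

E[X] = 33 = 33.000.


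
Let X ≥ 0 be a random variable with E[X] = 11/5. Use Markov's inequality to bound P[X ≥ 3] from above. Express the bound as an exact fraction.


μ = E[X] = 11/5, a = 3.
Markov: P[X ≥ 3] ≤ μ/a = (11/5)/3 = 11/15.
Numerically: ≈ 0.733333.
(Since a = 3 > μ = 2.200000, the bound 11/15 is < 1 and informative.)

P[X ≥ 3] ≤ 11/15 ≈ 0.733333.


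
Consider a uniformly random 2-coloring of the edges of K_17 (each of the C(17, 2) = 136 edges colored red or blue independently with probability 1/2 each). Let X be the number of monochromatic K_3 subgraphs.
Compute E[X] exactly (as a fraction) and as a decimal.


Let X = Σ_S X_S over the C(17, 3) = 680 subsets S of size 3, where X_S = 1 if the K_3 on S is monochromatic.
For a fixed S, the K_3 on S has C(3, 2) = 3 edges. P[all 3 edges red] = (1/2)^3, and likewise for blue, so P[monochromatic] = 2·(1/2)^3 = 2^{1 − 3} = 1/4.
By linearity of expectation: E[X] = C(17, 3) · 2^{1 − 3} = 680 · 1/4 = 170.
Numerically: E[X] ≈ 170.0000.

E[X] = C(17,3)·2^(1−C(3,2)) = 170 ≈ 170.0000.


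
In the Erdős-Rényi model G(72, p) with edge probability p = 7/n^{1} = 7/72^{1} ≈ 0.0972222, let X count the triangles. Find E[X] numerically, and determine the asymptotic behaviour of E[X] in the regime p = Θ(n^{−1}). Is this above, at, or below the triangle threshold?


Number of potential triangles: C(72, 3) = 59640.
Each occurs with probability p³ ≈ (0.0972222)³ ≈ 9.18960048e-04.
By linearity: E[X] = C(72, 3)·p³ ≈ 59640 · 9.18960048e-04 ≈ 54.806777.
Here α = 1, so p = 7/n is exactly at the triangle threshold p ~ 1/n. Asymptotically E[X] → c³/6 = 7³/6 = 343/6 ≈ 57.166667, a bounded constant. In this regime the triangle count is asymptotically Poisson(c³/6).

E[X] ≈ 54.806777; in regime p = Θ(1/n^{1}) E[X] stays bounded (at the triangle threshold p ~ 1/n).


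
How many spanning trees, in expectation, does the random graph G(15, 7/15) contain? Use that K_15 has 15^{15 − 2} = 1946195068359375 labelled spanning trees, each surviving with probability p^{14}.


K_15 has 15^{15 − 2} = 1946195068359375 labelled spanning trees.
For each such spanning tree H, let X_H = 1 if all 14 edges of H are present in G. Then P[X_H = 1] = p^{14} = (7/15)^{14} = 678223072849/29192926025390625.
By linearity of expectation: E[X] = Σ_H E[X_H] = 1946195068359375 · p^{14} = 1946195068359375 · 678223072849/29192926025390625 = 678223072849/15.
Numerically: E[X] ≈ 4.52e+10.

E[X] = 1946195068359375 · (7/15)^{14} = 678223072849/15 ≈ 4.52e+10.


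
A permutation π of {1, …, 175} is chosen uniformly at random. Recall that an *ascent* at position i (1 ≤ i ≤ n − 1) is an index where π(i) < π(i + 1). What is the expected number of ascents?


Write X = Σ X_I over i = 1, …, 174, with X_I the indicator of one ascent.
There are 174 indicators.
For each fixed i, the pair (π(i), π(i+1)) is a uniformly random ordered pair of distinct values from {1, …, 175}; by symmetry P[π(i) < π(i+1)] = 1/2.
By linearity: E[X] = 174 · (1/2) = (175 − 1) · (1/2) = 87 ≈ 87.000.

E[X] = 87 = 87.000.


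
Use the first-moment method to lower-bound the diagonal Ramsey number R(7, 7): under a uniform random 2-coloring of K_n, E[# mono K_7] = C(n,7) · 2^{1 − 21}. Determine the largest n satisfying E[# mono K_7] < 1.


We need C(n, 7) · 2^{1 − 21} < 1, i.e. C(n, 7) < 2^{21 − 1} = 1048576.
Check values of n near the boundary:
  n = 23: C(23, 7) = 245157; 245157 < 1048576? YES
  n = 24: C(24, 7) = 346104; 346104 < 1048576? YES
  n = 25: C(25, 7) = 480700; 480700 < 1048576? YES
  n = 26: C(26, 7) = 657800; 657800 < 1048576? YES
  n = 27: C(27, 7) = 888030; 888030 < 1048576? YES
  n = 28: C(28, 7) = 1184040; 1184040 < 1048576? NO
  n = 29: C(29, 7) = 1560780; 1560780 < 1048576? NO
  n = 30: C(30, 7) = 2035800; 2035800 < 1048576? NO
The largest n with C(n, 7) < 1048576 is n = 27 (where E[X] = 444015/524288 ≈ 0.847). Hence R(7, 7) > 27, i.e. R(7, 7) ≥ 28.

Largest n = 27; hence R(7, 7) > 27.


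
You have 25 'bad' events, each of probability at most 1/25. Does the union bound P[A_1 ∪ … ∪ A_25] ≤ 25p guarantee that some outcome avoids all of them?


Union bound: P[∪_{i=1}^{25} A_i] ≤ Σ_i P[A_i] ≤ 25·p = 25·(1/25) = 1.
Numerically: 1 ≈ 1.0000.
Is 1 < 1? NO.
Since the bound 1 is ≥ 1, the union bound is uninformative here; it does NOT by itself certify existence.

25·p = 1 ≈ 1.0000; existence NOT certified by the union bound.


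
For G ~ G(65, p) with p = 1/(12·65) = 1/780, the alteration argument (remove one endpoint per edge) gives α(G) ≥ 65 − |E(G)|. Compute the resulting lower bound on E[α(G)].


E[|E(G)|] = C(65, 2)·p = 2080 · (1/780) = 8/3.
E[α(G)] ≥ n − E[|E(G)|] = 65 − 8/3 = 187/3.
Numerically: ≈ 62.333333.
(This is only a lower bound; the true E[α(G)] may be larger.)

E[α(G)] ≥ 187/3 ≈ 62.333333.


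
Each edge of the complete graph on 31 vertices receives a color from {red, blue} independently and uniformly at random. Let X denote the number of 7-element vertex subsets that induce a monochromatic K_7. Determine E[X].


Let X = Σ_S X_S over the C(31, 7) = 2629575 subsets S of size 7, where X_S = 1 if the K_7 on S is monochromatic.
For a fixed S, the K_7 on S has C(7, 2) = 21 edges. P[all 21 edges red] = (1/2)^21, and likewise for blue, so P[monochromatic] = 2·(1/2)^21 = 2^{1 − 21} = 1/1048576.
By linearity: E[X] = C(31, 7) · 2^{1 − 21} = 2629575 · 1/1048576 = 2629575/1048576.
Numerically: E[X] ≈ 2.50776.

E[X] = C(31,7)·2^(1−C(7,2)) = 2629575/1048576 ≈ 2.50776.


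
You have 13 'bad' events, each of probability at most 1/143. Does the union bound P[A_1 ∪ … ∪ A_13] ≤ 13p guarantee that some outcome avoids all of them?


Union bound: P[∪_{i=1}^{13} A_i] ≤ Σ_i P[A_i] ≤ 13·p = 13·(1/143) = 1/11.
Numerically: 1/11 ≈ 0.091.
Is 1/11 < 1? YES.
Since P[∪ A_i] ≤ 1/11 < 1, the complement has P[∩ A_i^c] ≥ 1 − 1/11 = 10/11 > 0, so some outcome avoids every A_i.

13·p = 1/11 ≈ 0.091; existence CERTIFIED by the union bound.


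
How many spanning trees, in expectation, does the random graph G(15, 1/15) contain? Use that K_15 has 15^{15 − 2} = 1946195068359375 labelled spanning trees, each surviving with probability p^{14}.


K_15 has 15^{15 − 2} = 1946195068359375 labelled spanning trees.
For each such spanning tree H, let X_H = 1 if all 14 edges of H are present in G. Then P[X_H = 1] = p^{14} = (1/15)^{14} = 1/29192926025390625.
Summing the indicators: E[X] = Σ_H E[X_H] = 1946195068359375 · p^{14} = 1946195068359375 · 1/29192926025390625 = 1/15.
Numerically: E[X] ≈ 0.06667.

E[X] = 1946195068359375 · (1/15)^{14} = 1/15 ≈ 0.06667.


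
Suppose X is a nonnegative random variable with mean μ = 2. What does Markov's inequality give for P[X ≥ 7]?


μ = E[X] = 2, a = 7.
Markov: P[X ≥ 7] ≤ μ/a = (2)/7 = 2/7.
Numerically: ≈ 0.28571.
(Since a = 7 > μ = 2.00000, the bound 2/7 is < 1 and informative.)

P[X ≥ 7] ≤ 2/7 ≈ 0.28571.


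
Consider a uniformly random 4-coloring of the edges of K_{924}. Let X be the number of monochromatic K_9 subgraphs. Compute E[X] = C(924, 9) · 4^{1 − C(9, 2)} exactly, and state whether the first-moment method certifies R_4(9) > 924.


E[X] = C(924, 9) · 4^{1 − 36} = 1301104023557231577684 · 4^{−35} = 1301104023557231577684/1180591620717411303424.
As a reduced fraction: E[X] = 325276005889307894421/295147905179352825856 ≈ 1.1020780.
Is E[X] < 1? NO.
Since E[X] ≥ 1, the first-moment bound is inconclusive at n = 924; it does NOT by itself certify R_4(9) > 924.

E[X] = 325276005889307894421/295147905179352825856 ≈ 1.1020780; E[X] ≥ 1; first-moment method inconclusive here.


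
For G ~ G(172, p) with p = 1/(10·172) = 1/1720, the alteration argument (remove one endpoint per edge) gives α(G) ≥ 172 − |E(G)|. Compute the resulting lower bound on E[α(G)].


E[|E(G)|] = C(172, 2)·p = 14706 · (1/1720) = 171/20.
E[α(G)] ≥ n − E[|E(G)|] = 172 − 171/20 = 3269/20.
Numerically: ≈ 163.4500.
(This is only a lower bound; the true E[α(G)] may be larger.)

E[α(G)] ≥ 3269/20 ≈ 163.4500.


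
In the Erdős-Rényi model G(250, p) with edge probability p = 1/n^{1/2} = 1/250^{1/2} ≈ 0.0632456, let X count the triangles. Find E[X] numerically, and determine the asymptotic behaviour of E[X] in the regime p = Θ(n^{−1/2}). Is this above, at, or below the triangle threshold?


Number of potential triangles: C(250, 3) = 2573000.
Each occurs with probability p³ ≈ (0.0632456)³ ≈ 2.52982213e-04.
By linearity: E[X] = C(250, 3)·p³ ≈ 2573000 · 2.52982213e-04 ≈ 650.923234.
Since α = 1/2 < 1, p = c/n^{1/2} ≫ 1/n is above the triangle threshold p ~ 1/n. Asymptotically E[X] ~ (c³/6)·n^{3(1−α)} = (1³/6)·n^{1.5} → ∞; triangles are abundant w.h.p.

E[X] ≈ 650.923234; in regime p = Θ(1/n^{1/2}) E[X] diverges (above the triangle threshold p ~ 1/n).


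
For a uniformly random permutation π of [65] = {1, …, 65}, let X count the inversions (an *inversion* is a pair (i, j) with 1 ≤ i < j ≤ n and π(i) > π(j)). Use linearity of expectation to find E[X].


Write X = Σ X_I over the C(65, 2) = 2080 pairs i < j, with X_I the indicator of one inversion.
There are 2080 indicators.
For each fixed pair i < j, the values π(i) and π(j) are two distinct elements of {1, …, 65} in uniformly random order; by symmetry P[π(i) > π(j)] = 1/2.
By linearity: E[X] = 2080 · (1/2) = C(65, 2) · (1/2) = 2080/2 = 1040 ≈ 1040.000000.

E[X] = 1040 = 1040.000000.


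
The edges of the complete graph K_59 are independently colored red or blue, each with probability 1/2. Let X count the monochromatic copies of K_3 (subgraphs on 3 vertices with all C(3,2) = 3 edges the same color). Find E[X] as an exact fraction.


Let X = Σ_S X_S over the C(59, 3) = 32509 subsets S of size 3, where X_S = 1 if the K_3 on S is monochromatic.
For a fixed S, the K_3 on S has C(3, 2) = 3 edges. P[all 3 edges red] = (1/2)^3, and likewise for blue, so P[monochromatic] = 2·(1/2)^3 = 2^{1 − 3} = 1/4.
Summing: E[X] = C(59, 3) · 2^{1 − 3} = 32509 · 1/4 = 32509/4.
Numerically: E[X] ≈ 8127.250.

E[X] = C(59,3)·2^(1−C(3,2)) = 32509/4 ≈ 8127.250.


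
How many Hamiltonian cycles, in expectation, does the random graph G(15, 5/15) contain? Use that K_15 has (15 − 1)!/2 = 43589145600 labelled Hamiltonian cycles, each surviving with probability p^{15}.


K_15 has (15 − 1)!/2 = 43589145600 labelled Hamiltonian cycles.
For each such Hamiltonian cycle H, let X_H = 1 if all 15 edges of H are present in G. Then P[X_H = 1] = p^{15} = (1/3)^{15} = 1/14348907.
By linearity: E[X] = Σ_H E[X_H] = 43589145600 · p^{15} = 43589145600 · 1/14348907 = 179379200/59049.
Numerically: E[X] ≈ 3038.

E[X] = 43589145600 · (1/3)^{15} = 179379200/59049 ≈ 3038.


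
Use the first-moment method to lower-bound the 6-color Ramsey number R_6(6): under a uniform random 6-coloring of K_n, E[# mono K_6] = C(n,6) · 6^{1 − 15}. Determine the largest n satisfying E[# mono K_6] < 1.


We need C(n, 6) · 6^{1 − 15} < 1, i.e. C(n, 6) < 6^{15 − 1} = 78364164096.
Check values of n near the boundary:
  n = 196: C(196, 6) = 72887293024; 72887293024 < 78364164096? YES
  n = 197: C(197, 6) = 75176946208; 75176946208 < 78364164096? YES
  n = 198: C(198, 6) = 77526225777; 77526225777 < 78364164096? YES
  n = 199: C(199, 6) = 79936367511; 79936367511 < 78364164096? NO
The largest n with C(n, 6) < 78364164096 is n = 198 (where E[X] = 25842075259/26121388032 ≈ 0.9893). Hence R_6(6) > 198, i.e. R_6(6) ≥ 199.

Largest n = 198; hence R_6(6) > 198.


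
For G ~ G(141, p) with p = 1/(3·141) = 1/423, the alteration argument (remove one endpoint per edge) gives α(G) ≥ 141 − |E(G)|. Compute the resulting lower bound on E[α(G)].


E[|E(G)|] = C(141, 2)·p = 9870 · (1/423) = 70/3.
E[α(G)] ≥ n − E[|E(G)|] = 141 − 70/3 = 353/3.
Numerically: ≈ 117.6667.
(This is only a lower bound; the true E[α(G)] may be larger.)

E[α(G)] ≥ 353/3 ≈ 117.6667.


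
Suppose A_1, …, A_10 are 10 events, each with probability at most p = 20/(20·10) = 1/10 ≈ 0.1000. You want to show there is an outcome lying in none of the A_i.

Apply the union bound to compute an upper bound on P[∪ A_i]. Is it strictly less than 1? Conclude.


Union bound: P[∪_{i=1}^{10} A_i] ≤ Σ_i P[A_i] ≤ 10·p = 10·(1/10) = 1.
Numerically: 1 ≈ 1.0000.
Is 1 < 1? NO.
Since the bound 1 is ≥ 1, the union bound is uninformative here; it does NOT by itself certify existence.

10·p = 1 ≈ 1.0000; existence NOT certified by the union bound.


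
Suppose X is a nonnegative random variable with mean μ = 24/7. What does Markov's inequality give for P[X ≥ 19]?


μ = E[X] = 24/7, a = 19.
Markov: P[X ≥ 19] ≤ μ/a = (24/7)/19 = 24/133.
Numerically: ≈ 0.180451.
(Since a = 19 > μ = 3.428571, the bound 24/133 is < 1 and informative.)

P[X ≥ 19] ≤ 24/133 ≈ 0.180451.


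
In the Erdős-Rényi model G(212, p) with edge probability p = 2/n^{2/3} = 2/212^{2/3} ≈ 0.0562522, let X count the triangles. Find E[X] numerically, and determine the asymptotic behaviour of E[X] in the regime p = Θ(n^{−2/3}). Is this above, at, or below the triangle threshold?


Number of potential triangles: C(212, 3) = 1565620.
Each occurs with probability p³ ≈ (0.0562522)³ ≈ 1.77999288e-04.
By linearity: E[X] = C(212, 3)·p³ ≈ 1565620 · 1.77999288e-04 ≈ 278.679245.
Since α = 2/3 < 1, p = c/n^{2/3} ≫ 1/n is above the triangle threshold p ~ 1/n. Asymptotically E[X] ~ (c³/6)·n^{3(1−α)} = (2³/6)·n^{1} → ∞; triangles are abundant w.h.p.

E[X] ≈ 278.679245; in regime p = Θ(1/n^{2/3}) E[X] diverges (above the triangle threshold p ~ 1/n).


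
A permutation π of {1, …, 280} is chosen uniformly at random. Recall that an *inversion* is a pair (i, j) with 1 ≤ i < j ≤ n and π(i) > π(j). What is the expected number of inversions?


Write X = Σ X_I over the C(280, 2) = 39060 pairs i < j, with X_I the indicator of one inversion.
There are 39060 indicators.
For each fixed pair i < j, the values π(i) and π(j) are two distinct elements of {1, …, 280} in uniformly random order; by symmetry P[π(i) > π(j)] = 1/2.
By linearity: E[X] = 39060 · (1/2) = C(280, 2) · (1/2) = 39060/2 = 19530 ≈ 19530.0000.

E[X] = 19530 = 19530.0000.


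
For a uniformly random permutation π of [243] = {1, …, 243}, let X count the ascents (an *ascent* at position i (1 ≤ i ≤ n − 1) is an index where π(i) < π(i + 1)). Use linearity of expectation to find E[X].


Write X = Σ X_I over i = 1, …, 242, with X_I the indicator of one ascent.
There are 242 indicators.
For each fixed i, the pair (π(i), π(i+1)) is a uniformly random ordered pair of distinct values from {1, …, 243}; by symmetry P[π(i) < π(i+1)] = 1/2.
By linearity: E[X] = 242 · (1/2) = (243 − 1) · (1/2) = 121 ≈ 121.000000.

E[X] = 121 = 121.000000.


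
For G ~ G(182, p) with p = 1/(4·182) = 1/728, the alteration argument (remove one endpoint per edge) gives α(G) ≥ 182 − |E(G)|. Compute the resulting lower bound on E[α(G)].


E[|E(G)|] = C(182, 2)·p = 16471 · (1/728) = 181/8.
E[α(G)] ≥ n − E[|E(G)|] = 182 − 181/8 = 1275/8.
Numerically: ≈ 159.375.
(This is only a lower bound; the true E[α(G)] may be larger.)

E[α(G)] ≥ 1275/8 ≈ 159.375.


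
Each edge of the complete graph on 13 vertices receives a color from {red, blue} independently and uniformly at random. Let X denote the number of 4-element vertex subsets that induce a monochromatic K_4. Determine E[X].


Let X = Σ_S X_S over the C(13, 4) = 715 subsets S of size 4, where X_S = 1 if the K_4 on S is monochromatic.
For a fixed S, the K_4 on S has C(4, 2) = 6 edges. P[all 6 edges red] = (1/2)^6, and likewise for blue, so P[monochromatic] = 2·(1/2)^6 = 2^{1 − 6} = 1/32.
By linearity of expectation: E[X] = C(13, 4) · 2^{1 − 6} = 715 · 1/32 = 715/32.
Numerically: E[X] ≈ 22.343750.

E[X] = C(13,4)·2^(1−C(4,2)) = 715/32 ≈ 22.343750.


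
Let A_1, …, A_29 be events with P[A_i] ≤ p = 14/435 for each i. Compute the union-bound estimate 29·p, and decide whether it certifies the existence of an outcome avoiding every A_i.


Union bound: P[∪_{i=1}^{29} A_i] ≤ Σ_i P[A_i] ≤ 29·p = 29·(14/435) = 14/15.
Numerically: 14/15 ≈ 0.93333.
Is 14/15 < 1? YES.
Since P[∪ A_i] ≤ 14/15 < 1, the complement has P[∩ A_i^c] ≥ 1 − 14/15 = 1/15 > 0, so some outcome avoids every A_i.

29·p = 14/15 ≈ 0.93333; existence CERTIFIED by the union bound.


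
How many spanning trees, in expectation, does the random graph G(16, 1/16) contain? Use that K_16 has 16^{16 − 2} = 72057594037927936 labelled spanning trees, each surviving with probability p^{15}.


K_16 has 16^{16 − 2} = 72057594037927936 labelled spanning trees.
For each such spanning tree H, let X_H = 1 if all 15 edges of H are present in G. Then P[X_H = 1] = p^{15} = (1/16)^{15} = 1/1152921504606846976.
By linearity of expectation: E[X] = Σ_H E[X_H] = 72057594037927936 · p^{15} = 72057594037927936 · 1/1152921504606846976 = 1/16.
Numerically: E[X] ≈ 0.0625.

E[X] = 72057594037927936 · (1/16)^{15} = 1/16 ≈ 0.0625.


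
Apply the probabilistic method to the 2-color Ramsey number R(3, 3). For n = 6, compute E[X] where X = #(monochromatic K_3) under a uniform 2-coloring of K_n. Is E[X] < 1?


E[X] = C(6, 3) · 2^{1 − 3} = 20 · 2^{−2} = 20/4.
As a reduced fraction: E[X] = 5 ≈ 5.00000.
Is E[X] < 1? NO.
Since E[X] ≥ 1, the first-moment bound is inconclusive at n = 6; it does NOT by itself certify R(3, 3) > 6.

E[X] = 5 ≈ 5.00000; E[X] ≥ 1; first-moment method inconclusive here.


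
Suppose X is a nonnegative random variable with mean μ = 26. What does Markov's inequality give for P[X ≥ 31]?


μ = E[X] = 26, a = 31.
Markov: P[X ≥ 31] ≤ μ/a = (26)/31 = 26/31.
Numerically: ≈ 0.839.
(Since a = 31 > μ = 26.000, the bound 26/31 is < 1 and informative.)

P[X ≥ 31] ≤ 26/31 ≈ 0.839.


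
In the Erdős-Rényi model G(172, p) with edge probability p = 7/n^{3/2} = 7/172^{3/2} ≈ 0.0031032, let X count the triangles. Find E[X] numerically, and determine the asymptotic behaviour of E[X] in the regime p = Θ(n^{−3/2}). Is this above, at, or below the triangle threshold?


Number of potential triangles: C(172, 3) = 833340.
Each occurs with probability p³ ≈ (0.0031032)³ ≈ 2.9882444e-08.
By linearity: E[X] = C(172, 3)·p³ ≈ 833340 · 2.9882444e-08 ≈ 0.02490.
Since α = 3/2 > 1, p = c/n^{3/2} = o(1/n) is below the triangle threshold p ~ 1/n. Asymptotically E[X] ~ (c³/6)·n^{3(1−α)} = (7³/6)·n^{-1.5} → 0, so by Markov's inequality G has no triangles w.h.p.

E[X] ≈ 0.02490; in regime p = Θ(1/n^{3/2}) E[X] tends to 0 (below the triangle threshold p ~ 1/n).


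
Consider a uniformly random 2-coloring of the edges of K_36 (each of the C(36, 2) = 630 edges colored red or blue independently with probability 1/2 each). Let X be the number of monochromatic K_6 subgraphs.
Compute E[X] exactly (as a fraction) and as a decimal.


Let X = Σ_S X_S over the C(36, 6) = 1947792 subsets S of size 6, where X_S = 1 if the K_6 on S is monochromatic.
For a fixed S, the K_6 on S has C(6, 2) = 15 edges. P[all 15 edges red] = (1/2)^15, and likewise for blue, so P[monochromatic] = 2·(1/2)^15 = 2^{1 − 15} = 1/16384.
Summing: E[X] = C(36, 6) · 2^{1 − 15} = 1947792 · 1/16384 = 121737/1024.
Numerically: E[X] ≈ 118.8838.

E[X] = C(36,6)·2^(1−C(6,2)) = 121737/1024 ≈ 118.8838.


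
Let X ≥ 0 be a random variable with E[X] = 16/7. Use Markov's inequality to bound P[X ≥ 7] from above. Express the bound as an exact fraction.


μ = E[X] = 16/7, a = 7.
Markov: P[X ≥ 7] ≤ μ/a = (16/7)/7 = 16/49.
Numerically: ≈ 0.32653.
(Since a = 7 > μ = 2.28571, the bound 16/49 is < 1 and informative.)

P[X ≥ 7] ≤ 16/49 ≈ 0.32653.


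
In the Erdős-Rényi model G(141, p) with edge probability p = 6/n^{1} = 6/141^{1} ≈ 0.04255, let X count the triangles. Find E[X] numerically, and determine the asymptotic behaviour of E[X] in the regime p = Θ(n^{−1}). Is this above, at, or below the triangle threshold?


Number of potential triangles: C(141, 3) = 457310.
Each occurs with probability p³ ≈ (0.04255)³ ≈ 7.705422e-05.
By linearity: E[X] = C(141, 3)·p³ ≈ 457310 · 7.705422e-05 ≈ 35.2377.
Here α = 1, so p = 6/n is exactly at the triangle threshold p ~ 1/n. Asymptotically E[X] → c³/6 = 6³/6 = 36 ≈ 36.0000, a bounded constant. In this regime the triangle count is asymptotically Poisson(c³/6).

E[X] ≈ 35.2377; in regime p = Θ(1/n^{1}) E[X] stays bounded (at the triangle threshold p ~ 1/n).


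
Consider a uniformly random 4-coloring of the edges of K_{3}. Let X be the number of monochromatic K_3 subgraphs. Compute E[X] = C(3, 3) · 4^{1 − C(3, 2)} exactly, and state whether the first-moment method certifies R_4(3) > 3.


E[X] = C(3, 3) · 4^{1 − 3} = 1 · 4^{−2} = 1/16.
As a reduced fraction: E[X] = 1/16 ≈ 0.06250.
Is E[X] < 1? YES.
Since E[X] < 1, there exists a 4-coloring of K_{3} with no monochromatic K_3; hence R_4(3) > 3.

E[X] = 1/16 ≈ 0.06250; E[X] < 1, so R_4(3) > 3.


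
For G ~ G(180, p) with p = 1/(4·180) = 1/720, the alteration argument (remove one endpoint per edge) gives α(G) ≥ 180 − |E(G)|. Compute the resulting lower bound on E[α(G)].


E[|E(G)|] = C(180, 2)·p = 16110 · (1/720) = 179/8.
E[α(G)] ≥ n − E[|E(G)|] = 180 − 179/8 = 1261/8.
Numerically: ≈ 157.625.
(This is only a lower bound; the true E[α(G)] may be larger.)

E[α(G)] ≥ 1261/8 ≈ 157.625.


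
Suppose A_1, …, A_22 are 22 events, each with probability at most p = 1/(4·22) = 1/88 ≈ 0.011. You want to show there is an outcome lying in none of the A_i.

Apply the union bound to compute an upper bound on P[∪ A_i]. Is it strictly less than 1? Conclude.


Union bound: P[∪_{i=1}^{22} A_i] ≤ Σ_i P[A_i] ≤ 22·p = 22·(1/88) = 1/4.
Numerically: 1/4 ≈ 0.250.
Is 1/4 < 1? YES.
Since P[∪ A_i] ≤ 1/4 < 1, the complement has P[∩ A_i^c] ≥ 1 − 1/4 = 3/4 > 0, so some outcome avoids every A_i.

22·p = 1/4 ≈ 0.250; existence CERTIFIED by the union bound.


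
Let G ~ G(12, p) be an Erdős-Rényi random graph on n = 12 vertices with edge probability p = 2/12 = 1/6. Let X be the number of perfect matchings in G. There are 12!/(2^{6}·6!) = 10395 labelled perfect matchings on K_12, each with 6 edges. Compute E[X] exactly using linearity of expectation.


K_12 has 12!/(2^{6}·6!) = 10395 labelled perfect matchings.
For each such perfect matching H, let X_H = 1 if all 6 edges of H are present in G. Then P[X_H = 1] = p^{6} = (1/6)^{6} = 1/46656.
Summing the indicators: E[X] = Σ_H E[X_H] = 10395 · p^{6} = 10395 · 1/46656 = 385/1728.
Numerically: E[X] ≈ 0.222801.

E[X] = 10395 · (1/6)^{6} = 385/1728 ≈ 0.222801.


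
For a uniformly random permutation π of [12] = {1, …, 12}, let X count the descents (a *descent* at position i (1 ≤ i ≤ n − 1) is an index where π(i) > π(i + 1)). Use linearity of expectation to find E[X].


Write X = Σ X_I over i = 1, …, 11, with X_I the indicator of one descent.
There are 11 indicators.
For each fixed i, the pair (π(i), π(i+1)) is a uniformly random ordered pair of distinct values from {1, …, 12}; by symmetry P[π(i) > π(i+1)] = 1/2.
By linearity: E[X] = 11 · (1/2) = (12 − 1) · (1/2) = 11/2 ≈ 5.500.

E[X] = 11/2 = 5.500.


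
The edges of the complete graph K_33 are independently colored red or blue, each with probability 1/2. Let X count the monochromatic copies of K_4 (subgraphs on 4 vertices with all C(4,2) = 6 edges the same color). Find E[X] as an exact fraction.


Let X = Σ_S X_S over the C(33, 4) = 40920 subsets S of size 4, where X_S = 1 if the K_4 on S is monochromatic.
For a fixed S, the K_4 on S has C(4, 2) = 6 edges. P[all 6 edges red] = (1/2)^6, and likewise for blue, so P[monochromatic] = 2·(1/2)^6 = 2^{1 − 6} = 1/32.
By linearity: E[X] = C(33, 4) · 2^{1 − 6} = 40920 · 1/32 = 5115/4.
Numerically: E[X] ≈ 1278.75000.

E[X] = C(33,4)·2^(1−C(4,2)) = 5115/4 ≈ 1278.75000.


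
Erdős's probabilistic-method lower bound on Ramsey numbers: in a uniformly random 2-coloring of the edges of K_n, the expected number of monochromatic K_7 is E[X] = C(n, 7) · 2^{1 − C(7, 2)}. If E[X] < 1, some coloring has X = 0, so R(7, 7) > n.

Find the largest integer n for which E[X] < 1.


We need C(n, 7) · 2^{1 − 21} < 1, i.e. C(n, 7) < 2^{21 − 1} = 1048576.
Check values of n near the boundary:
  n = 21: C(21, 7) = 116280; 116280 < 1048576? YES
  n = 22: C(22, 7) = 170544; 170544 < 1048576? YES
  n = 23: C(23, 7) = 245157; 245157 < 1048576? YES
  n = 24: C(24, 7) = 346104; 346104 < 1048576? YES
  n = 25: C(25, 7) = 480700; 480700 < 1048576? YES
  n = 26: C(26, 7) = 657800; 657800 < 1048576? YES
  n = 27: C(27, 7) = 888030; 888030 < 1048576? YES
  n = 28: C(28, 7) = 1184040; 1184040 < 1048576? NO
  n = 29: C(29, 7) = 1560780; 1560780 < 1048576? NO
  n = 30: C(30, 7) = 2035800; 2035800 < 1048576? NO
The largest n with C(n, 7) < 1048576 is n = 27 (where E[X] = 444015/524288 ≈ 0.84689). Hence R(7, 7) > 27, i.e. R(7, 7) ≥ 28.

Largest n = 27; hence R(7, 7) > 27.
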